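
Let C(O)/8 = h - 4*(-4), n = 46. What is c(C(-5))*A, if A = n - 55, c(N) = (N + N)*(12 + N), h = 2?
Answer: -404352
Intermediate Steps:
C(O) = 144 (C(O) = 8*(2 - 4*(-4)) = 8*(2 + 16) = 8*18 = 144)
c(N) = 2*N*(12 + N) (c(N) = (2*N)*(12 + N) = 2*N*(12 + N))
A = -9 (A = 46 - 55 = -9)
c(C(-5))*A = (2*144*(12 + 144))*(-9) = (2*144*156)*(-9) = 44928*(-9) = -404352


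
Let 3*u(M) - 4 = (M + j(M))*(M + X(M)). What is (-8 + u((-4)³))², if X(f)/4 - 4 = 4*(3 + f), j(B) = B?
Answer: 1908291856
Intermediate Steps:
X(f) = 64 + 16*f (X(f) = 16 + 4*(4*(3 + f)) = 16 + 4*(12 + 4*f) = 16 + (48 + 16*f) = 64 + 16*f)
u(M) = 4/3 + 2*M*(64 + 17*M)/3 (u(M) = 4/3 + ((M + M)*(M + (64 + 16*M)))/3 = 4/3 + ((2*M)*(64 + 17*M))/3 = 4/3 + (2*M*(64 + 17*M))/3 = 4/3 + 2*M*(64 + 17*M)/3)
(-8 + u((-4)³))² = (-8 + (4/3 + 34*((-4)³)²/3 + (128/3)*(-4)³))² = (-8 + (4/3 + (34/3)*(-64)² + (128/3)*(-64)))² = (-8 + (4/3 + (34/3)*4096 - 8192/3))² = (-8 + (4/3 + 139264/3 - 8192/3))² = (-8 + 43692)² = 43684² = 1908291856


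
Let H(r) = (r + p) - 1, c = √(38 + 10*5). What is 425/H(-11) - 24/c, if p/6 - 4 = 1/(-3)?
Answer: 85/2 - 6*√22/11 ≈ 39.942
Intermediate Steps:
p = 22 (p = 24 + 6/(-3) = 24 + 6*(-⅓) = 24 - 2 = 22)
c = 2*√22 (c = √(38 + 50) = √88 = 2*√22 ≈ 9.3808)
H(r) = 21 + r (H(r) = (r + 22) - 1 = (22 + r) - 1 = 21 + r)
425/H(-11) - 24/c = 425/(21 - 11) - 24*√22/44 = 425/10 - 6*√22/11 = 425*(⅒) - 6*√22/11 = 85/2 - 6*√22/11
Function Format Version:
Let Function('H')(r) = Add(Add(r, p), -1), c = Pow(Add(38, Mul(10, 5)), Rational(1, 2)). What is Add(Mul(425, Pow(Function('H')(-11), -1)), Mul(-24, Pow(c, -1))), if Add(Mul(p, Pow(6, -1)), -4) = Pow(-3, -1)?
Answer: Add(Rational(85, 2), Mul(Rational(-6, 11), Pow(22, Rational(1, 2)))) ≈ 39.942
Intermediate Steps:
p = 22 (p = Add(24, Mul(6, Pow(-3, -1))) = Add(24, Mul(6, Rational(-1, 3))) = Add(24, -2) = 22)
c = Mul(2, Pow(22, Rational(1, 2))) (c = Pow(Add(38, 50), Rational(1, 2)) = Pow(88, Rational(1, 2)) = Mul(2, Pow(22, Rational(1, 2))) ≈ 9.3808)
Function('H')(r) = Add(21, r) (Function('H')(r) = Add(Add(r, 22), -1) = Add(Add(22, r), -1) = Add(21, r))
Add(Mul(425, Pow(Function('H')(-11), -1)), Mul(-24, Pow(c, -1))) = Add(Mul(425, Pow(Add(21, -11), -1)), Mul(-24, Pow(Mul(2, Pow(22, Rational(1, 2))), -1))) = Add(Mul(425, Pow(10, -1)), Mul(-24, Mul(Rational(1, 44), Pow(22, Rational(1, 2))))) = Add(Mul(425, Rational(1, 10)), Mul(Rational(-6, 11), Pow(22, Rational(1, 2)))) = Add(Rational(85, 2), Mul(Rational(-6, 11), Pow(22, Rational(1, 2))))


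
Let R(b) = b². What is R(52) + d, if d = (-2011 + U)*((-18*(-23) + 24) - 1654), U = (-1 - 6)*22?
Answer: 2635344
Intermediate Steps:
U = -154 (U = -7*22 = -154)
d = 2632640 (d = (-2011 - 154)*((-18*(-23) + 24) - 1654) = -2165*((414 + 24) - 1654) = -2165*(438 - 1654) = -2165*(-1216) = 2632640)
R(52) + d = 52² + 2632640 = 2704 + 2632640 = 2635344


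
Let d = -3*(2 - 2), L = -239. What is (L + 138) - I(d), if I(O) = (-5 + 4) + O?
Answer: -100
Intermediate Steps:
d = 0 (d = -3*0 = 0)
I(O) = -1 + O
(L + 138) - I(d) = (-239 + 138) - (-1 + 0) = -101 - 1*(-1) = -101 + 1 = -100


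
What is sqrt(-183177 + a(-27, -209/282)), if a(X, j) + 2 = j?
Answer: I*sqrt(14567185734)/282 ≈ 428.0*I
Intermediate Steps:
a(X, j) = -2 + j
sqrt(-183177 + a(-27, -209/282)) = sqrt(-183177 + (-2 - 209/282)) = sqrt(-183177 - 773/282) = sqrt(-51656687/282) = I*sqrt(14567185734)/282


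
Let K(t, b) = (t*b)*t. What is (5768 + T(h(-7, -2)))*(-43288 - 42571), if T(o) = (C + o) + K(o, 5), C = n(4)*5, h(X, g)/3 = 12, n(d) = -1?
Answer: -1054262661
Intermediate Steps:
K(t, b) = b*t**2 (K(t, b) = (b*t)*t = b*t**2)
h(X, g) = 36 (h(X, g) = 3*12 = 36)
C = -5 (C = -1*5 = -5)
T(o) = -5 + o + 5*o**2 (T(o) = (-5 + o) + 5*o**2 = -5 + o + 5*o**2)
(5768 + T(h(-7, -2)))*(-43288 - 42571) = (5768 + (-5 + 36 + 5*36**2))*(-43288 - 42571) = (5768 + (-5 + 36 + 5*1296))*(-85859) = (5768 + (-5 + 36 + 6480))*(-85859) = (5768 + 6511)*(-85859) = 12279*(-85859) = -1054262661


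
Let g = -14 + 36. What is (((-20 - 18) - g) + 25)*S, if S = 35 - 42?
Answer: 245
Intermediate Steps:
g = 22
S = -7
(((-20 - 18) - g) + 25)*S = (((-20 - 18) - 1*22) + 25)*(-7) = ((-38 - 22) + 25)*(-7) = (-60 + 25)*(-7) = -35*(-7) = 245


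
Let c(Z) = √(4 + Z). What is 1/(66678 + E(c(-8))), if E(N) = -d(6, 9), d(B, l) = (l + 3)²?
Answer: 1/66534 ≈ 1.5030e-5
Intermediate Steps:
d(B, l) = (3 + l)²
E(N) = -144 (E(N) = -(3 + 9)² = -1*12² = -1*144 = -144)
1/(66678 + E(c(-8))) = 1/(66678 - 144) = 1/66534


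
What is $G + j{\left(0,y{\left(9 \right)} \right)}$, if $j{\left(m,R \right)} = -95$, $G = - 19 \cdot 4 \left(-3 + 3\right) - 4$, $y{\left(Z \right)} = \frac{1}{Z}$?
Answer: $-99$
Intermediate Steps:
$G = -4$ ($G = - 19 \cdot 4 \cdot 0 - 4 = \left(-19\right) 0 - 4 = 0 - 4 = -4$)
$G + j{\left(0,y{\left(9 \right)} \right)} = -4 - 95 = -99$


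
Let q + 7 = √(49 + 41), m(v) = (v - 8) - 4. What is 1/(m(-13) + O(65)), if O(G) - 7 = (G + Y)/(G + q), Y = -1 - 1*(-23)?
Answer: -17962/295563 + 29*√10/98521 ≈ -0.059841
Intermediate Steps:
m(v) = -12 + v (m(v) = (-8 + v) - 4 = -12 + v)
q = -7 + 3*√10 (q = -7 + √(49 + 41) = -7 + √90 = -7 + 3*√10 ≈ 2.4868)
Y = 22 (Y = -1 + 23 = 22)
O(G) = 7 + (22 + G)/(-7 + G + 3*√10) (O(G) = 7 + (G + 22)/(G + (-7 + 3*√10)) = 7 + (22 + G)/(-7 + G + 3*√10))
1/(m(-13) + O(65)) = 1/((-12 - 13) + (-27 + 8*65 + 21*√10)/(-7 + 65 + 3*√10)) = 1/(-25 + (-27 + 520 + 21*√10)/(58 + 3*√10)) = 1/(-25 + (493 + 21*√10)/(58 + 3*√10))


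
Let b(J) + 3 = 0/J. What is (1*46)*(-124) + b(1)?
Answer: -5707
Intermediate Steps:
b(J) = -3 (b(J) = -3 + 0/J = -3 + 0 = -3)
(1*46)*(-124) + b(1) = (1*46)*(-124) - 3 = 46*(-124) - 3 = -5704 - 3 = -5707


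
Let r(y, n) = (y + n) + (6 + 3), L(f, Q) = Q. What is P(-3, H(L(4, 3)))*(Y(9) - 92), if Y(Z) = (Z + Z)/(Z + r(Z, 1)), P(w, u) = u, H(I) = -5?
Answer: 6395/14 ≈ 456.79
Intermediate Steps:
r(y, n) = 9 + n + y (r(y, n) = (n + y) + 9 = 9 + n + y)
Y(Z) = 2*Z/(10 + 2*Z) (Y(Z) = (Z + Z)/(Z + (9 + 1 + Z)) = (2*Z)/(Z + (10 + Z)) = (2*Z)/(10 + 2*Z) = 2*Z/(10 + 2*Z))
P(-3, H(L(4, 3)))*(Y(9) - 92) = -5*(9/(5 + 9) - 92) = -5*(9/14 - 92) = -5*(-1279/14) = 6395/14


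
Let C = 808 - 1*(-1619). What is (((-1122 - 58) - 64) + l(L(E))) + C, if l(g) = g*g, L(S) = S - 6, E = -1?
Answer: 1232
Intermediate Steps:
C = 2427 (C = 808 + 1619 = 2427)
L(S) = -6 + S
l(g) = g**2
(((-1122 - 58) - 64) + l(L(E))) + C = (((-1122 - 58) - 64) + (-6 - 1)**2) + 2427 = ((-1180 - 64) + (-7)**2) + 2427 = (-1244 + 49) + 2427 = -1195 + 2427 = 1232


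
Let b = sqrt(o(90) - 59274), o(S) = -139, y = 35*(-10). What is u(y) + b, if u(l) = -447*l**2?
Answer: -54757500 + I*sqrt(59413) ≈ -5.4758e+7 + 243.75*I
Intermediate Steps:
y = -350
b = I*sqrt(59413) (b = sqrt(-139 - 59274) = sqrt(-59413) = I*sqrt(59413) ≈ 243.75*I)
u(y) + b = -447*(-350)**2 + I*sqrt(59413) = -447*122500 + I*sqrt(59413) = -54757500 + I*sqrt(59413)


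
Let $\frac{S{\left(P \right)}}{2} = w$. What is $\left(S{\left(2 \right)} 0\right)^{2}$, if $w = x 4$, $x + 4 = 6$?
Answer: $0$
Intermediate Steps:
$x = 2$ ($x = -4 + 6 = 2$)
$w = 8$ ($w = 2 \cdot 4 = 8$)
$S{\left(P \right)} = 16$ ($S{\left(P \right)} = 2 \cdot 8 = 16$)
$\left(S{\left(2 \right)} 0\right)^{2} = \left(16 \cdot 0\right)^{2} = 0^{2} = 0$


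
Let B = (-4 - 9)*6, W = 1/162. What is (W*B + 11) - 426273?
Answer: -11509087/27 ≈ -4.2626e+5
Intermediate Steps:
W = 1/162 ≈ 0.0061728
B = -78 (B = -13*6 = -78)
(W*B + 11) - 426273 = ((1/162)*(-78) + 11) - 426273 = (-13/27 + 11) - 426273 = 284/27 - 426273 = -11509087/27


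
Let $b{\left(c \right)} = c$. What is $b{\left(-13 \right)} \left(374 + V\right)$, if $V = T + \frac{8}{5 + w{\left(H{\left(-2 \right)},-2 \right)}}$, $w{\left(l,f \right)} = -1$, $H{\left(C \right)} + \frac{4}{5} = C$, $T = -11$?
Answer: $-4745$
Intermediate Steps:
$H{\left(C \right)} = - \frac{4}{5} + C$
$V = -9$ ($V = -11 + \frac{8}{5 - 1} = -11 + \frac{8}{4} = -11 + 8 \cdot \frac{1}{4} = -11 + 2 = -9$)
$b{\left(-13 \right)} \left(374 + V\right) = - 13 \left(374 - 9\right) = \left(-13\right) 365 = -4745$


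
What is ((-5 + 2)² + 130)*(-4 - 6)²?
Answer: 13900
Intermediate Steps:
((-5 + 2)² + 130)*(-4 - 6)² = ((-3)² + 130)*(-10)² = (9 + 130)*100 = 139*100 = 13900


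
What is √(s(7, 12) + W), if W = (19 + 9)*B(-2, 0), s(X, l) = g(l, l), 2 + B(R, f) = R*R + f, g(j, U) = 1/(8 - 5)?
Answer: 13*√3/3 ≈ 7.5056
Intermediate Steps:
g(j, U) = ⅓ (g(j, U) = 1/3 = ⅓)
B(R, f) = -2 + f + R² (B(R, f) = -2 + (R*R + f) = -2 + (R² + f) = -2 + (f + R²) = -2 + f + R²)
s(X, l) = ⅓
W = 56 (W = (19 + 9)*(-2 + 0 + (-2)²) = 28*(-2 + 0 + 4) = 28*2 = 56)
√(s(7, 12) + W) = √(⅓ + 56) = √(169/3) = 13*√3/3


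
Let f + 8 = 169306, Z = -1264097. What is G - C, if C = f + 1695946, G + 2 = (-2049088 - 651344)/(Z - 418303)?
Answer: -65376816041/35050 ≈ -1.8652e+6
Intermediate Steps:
f = 169298 (f = -8 + 169306 = 169298)
G = -13841/35050 (G = -2 + (-2049088 - 651344)/(-1264097 - 418303) = -2 - 2700432/(-1682400) = -2 - 2700432*(-1/1682400) = -2 + 56259/35050 = -13841/35050 ≈ -0.39489)
C = 1865244 (C = 169298 + 1695946 = 1865244)
G - C = -13841/35050 - 1*1865244 = -13841/35050 - 1865244 = -65376816041/35050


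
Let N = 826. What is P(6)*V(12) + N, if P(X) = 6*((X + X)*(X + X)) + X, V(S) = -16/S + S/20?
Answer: 188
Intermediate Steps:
V(S) = -16/S + S/20 (V(S) = -16/S + S*(1/20) = -16/S + S/20)
P(X) = X + 24*X² (P(X) = 6*((2*X)*(2*X)) + X = 6*(4*X²) + X = 24*X² + X = X + 24*X²)
P(6)*V(12) + N = (6*(1 + 24*6))*(-16/12 + (1/20)*12) + 826 = (6*(1 + 144))*(-16*1/12 + ⅗) + 826 = (6*145)*(-4/3 + ⅗) + 826 = 870*(-11/15) + 826 = -638 + 826 = 188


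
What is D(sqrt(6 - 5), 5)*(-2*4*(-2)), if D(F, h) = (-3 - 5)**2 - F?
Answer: 1008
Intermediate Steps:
D(F, h) = 64 - F (D(F, h) = (-8)**2 - F = 64 - F)
D(sqrt(6 - 5), 5)*(-2*4*(-2)) = (64 - sqrt(6 - 5))*(-2*4*(-2)) = (64 - sqrt(1))*(-8*(-2)) = (64 - 1*1)*16 = (64 - 1)*16 = 63*16 = 1008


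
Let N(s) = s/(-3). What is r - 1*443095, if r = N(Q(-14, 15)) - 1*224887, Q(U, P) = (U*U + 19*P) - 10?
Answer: -668139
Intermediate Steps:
Q(U, P) = -10 + U**2 + 19*P (Q(U, P) = (U**2 + 19*P) - 10 = -10 + U**2 + 19*P)
N(s) = -s/3
r = -225044 (r = -(-10 + (-14)**2 + 19*15)/3 - 1*224887 = -(-10 + 196 + 285)/3 - 224887 = -1/3*471 - 224887 = -157 - 224887 = -225044)
r - 1*443095 = -225044 - 1*443095 = -225044 - 443095 = -668139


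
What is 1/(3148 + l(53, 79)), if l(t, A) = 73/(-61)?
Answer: 61/191955 ≈ 0.00031778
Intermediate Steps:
l(t, A) = -73/61 (l(t, A) = 73*(-1/61) = -73/61)
1/(3148 + l(53, 79)) = 1/(3148 - 73/61) = 1/(191955/61) = 61/191955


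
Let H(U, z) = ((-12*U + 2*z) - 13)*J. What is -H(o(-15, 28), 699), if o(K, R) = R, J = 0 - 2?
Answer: 2098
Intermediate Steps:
J = -2
H(U, z) = 26 - 4*z + 24*U (H(U, z) = ((-12*U + 2*z) - 13)*(-2) = (-13 - 12*U + 2*z)*(-2) = 26 - 4*z + 24*U)
-H(o(-15, 28), 699) = -(26 - 4*699 + 24*28) = -(26 - 2796 + 672) = -1*(-2098) = 2098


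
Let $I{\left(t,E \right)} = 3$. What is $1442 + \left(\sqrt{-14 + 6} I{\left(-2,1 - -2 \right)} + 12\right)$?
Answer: $1454 + 6 i \sqrt{2} \approx 1454.0 + 8.4853 i$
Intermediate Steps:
$1442 + \left(\sqrt{-14 + 6} I{\left(-2,1 - -2 \right)} + 12\right) = 1442 + \left(\sqrt{-14 + 6} \cdot 3 + 12\right) = 1442 + \left(\sqrt{-8} \cdot 3 + 12\right) = 1442 + \left(2 i \sqrt{2} \cdot 3 + 12\right) = 1442 + \left(6 i \sqrt{2} + 12\right) = 1442 + \left(12 + 6 i \sqrt{2}\right) = 1454 + 6 i \sqrt{2}$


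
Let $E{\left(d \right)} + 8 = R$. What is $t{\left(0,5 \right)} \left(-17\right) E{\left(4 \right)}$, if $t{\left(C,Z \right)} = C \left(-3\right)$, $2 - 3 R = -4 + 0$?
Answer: $0$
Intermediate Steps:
$R = 2$ ($R = \frac{2}{3} - \frac{-4 + 0}{3} = \frac{2}{3} - - \frac{4}{3} = \frac{2}{3} + \frac{4}{3} = 2$)
$t{\left(C,Z \right)} = - 3 C$
$E{\left(d \right)} = -6$ ($E{\left(d \right)} = -8 + 2 = -6$)
$t{\left(0,5 \right)} \left(-17\right) E{\left(4 \right)} = \left(-3\right) 0 \left(-17\right) \left(-6\right) = 0 \left(-17\right) \left(-6\right) = 0 \left(-6\right) = 0$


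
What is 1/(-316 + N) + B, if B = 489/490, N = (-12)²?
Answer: 41809/42140 ≈ 0.99215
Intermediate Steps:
N = 144
B = 489/490 (B = 489*(1/490) = 489/490 ≈ 0.99796)
1/(-316 + N) + B = 1/(-316 + 144) + 489/490 = 1/(-172) + 489/490 = -1/172 + 489/490 = 41809/42140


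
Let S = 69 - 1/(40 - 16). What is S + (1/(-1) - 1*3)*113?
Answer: -9193/24 ≈ -383.04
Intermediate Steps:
S = 1655/24 (S = 69 - 1/24 = 1655/24 ≈ 68.958)
S + (1/(-1) - 1*3)*113 = 1655/24 + (1/(-1) - 1*3)*113 = 1655/24 + (-1 - 3)*113 = 1655/24 - 4*113 = 1655/24 - 452 = -9193/24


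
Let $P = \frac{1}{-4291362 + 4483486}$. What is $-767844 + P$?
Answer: $- \frac{147521260655}{192124} \approx -7.6784 \cdot 10^{5}$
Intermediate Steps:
$P = \frac{1}{192124} \approx 5.205 \cdot 10^{-6}$
$-767844 + P = -767844 + \frac{1}{192124} = - \frac{147521260655}{192124}$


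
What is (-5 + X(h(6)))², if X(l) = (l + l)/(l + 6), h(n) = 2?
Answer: 81/4 ≈ 20.250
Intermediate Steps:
X(l) = 2*l/(6 + l) (X(l) = (2*l)/(6 + l) = 2*l/(6 + l))
(-5 + X(h(6)))² = (-5 + 2*2/(6 + 2))² = (-5 + 2*2/8)² = (-5 + 2*2*(⅛))² = (-5 + ½)² = (-9/2)² = 81/4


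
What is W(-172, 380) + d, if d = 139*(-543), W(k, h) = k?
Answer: -75649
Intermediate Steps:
d = -75477
W(-172, 380) + d = -172 - 75477 = -75649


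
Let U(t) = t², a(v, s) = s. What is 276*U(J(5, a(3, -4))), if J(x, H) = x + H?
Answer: 276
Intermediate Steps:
J(x, H) = H + x
276*U(J(5, a(3, -4))) = 276*(-4 + 5)² = 276*1² = 276*1 = 276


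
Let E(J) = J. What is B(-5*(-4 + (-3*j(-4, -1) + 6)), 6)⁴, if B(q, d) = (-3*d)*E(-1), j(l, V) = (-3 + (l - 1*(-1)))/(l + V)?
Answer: 104976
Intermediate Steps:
j(l, V) = (-2 + l)/(V + l) (j(l, V) = (-3 + (l + 1))/(V + l) = (-3 + (1 + l))/(V + l) = (-2 + l)/(V + l))
B(q, d) = 3*d (B(q, d) = -3*d*(-1) = 3*d)
B(-5*(-4 + (-3*j(-4, -1) + 6)), 6)⁴ = (3*6)⁴ = 18⁴ = 104976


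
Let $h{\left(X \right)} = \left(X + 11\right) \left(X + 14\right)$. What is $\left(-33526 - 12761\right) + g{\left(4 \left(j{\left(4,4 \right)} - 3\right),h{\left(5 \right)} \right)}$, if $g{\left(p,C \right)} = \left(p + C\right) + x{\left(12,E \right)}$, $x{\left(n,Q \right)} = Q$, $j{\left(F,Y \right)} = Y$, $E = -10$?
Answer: $-45989$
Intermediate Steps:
$h{\left(X \right)} = \left(11 + X\right) \left(14 + X\right)$
$g{\left(p,C \right)} = -10 + C + p$ ($g{\left(p,C \right)} = \left(p + C\right) - 10 = \left(C + p\right) - 10 = -10 + C + p$)
$\left(-33526 - 12761\right) + g{\left(4 \left(j{\left(4,4 \right)} - 3\right),h{\left(5 \right)} \right)} = \left(-33526 - 12761\right) + \left(-10 + \left(154 + 5^{2} + 25 \cdot 5\right) + 4 \left(4 - 3\right)\right) = -46287 + \left(-10 + \left(154 + 25 + 125\right) + 4 \cdot 1\right) = -46287 + \left(-10 + 304 + 4\right) = -46287 + 298 = -45989$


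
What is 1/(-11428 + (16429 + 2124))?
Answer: 1/7125 ≈ 0.00014035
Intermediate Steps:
1/(-11428 + (16429 + 2124)) = 1/(-11428 + 18553) = 1/7125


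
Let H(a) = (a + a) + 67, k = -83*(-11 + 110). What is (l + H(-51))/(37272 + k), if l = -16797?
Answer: -16832/29055 ≈ -0.57932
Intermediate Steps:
k = -8217 (k = -83*99 = -8217)
H(a) = 67 + 2*a (H(a) = 2*a + 67 = 67 + 2*a)
(l + H(-51))/(37272 + k) = (-16797 + (67 + 2*(-51)))/(37272 - 8217) = (-16797 + (67 - 102))/29055 = (-16797 - 35)*(1/29055) = -16832*1/29055 = -16832/29055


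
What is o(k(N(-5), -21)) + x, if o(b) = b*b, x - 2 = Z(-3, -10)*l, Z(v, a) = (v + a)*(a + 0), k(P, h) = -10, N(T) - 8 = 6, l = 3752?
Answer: 487862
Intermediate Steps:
N(T) = 14 (N(T) = 8 + 6 = 14)
Z(v, a) = a*(a + v) (Z(v, a) = (a + v)*a = a*(a + v))
x = 487762 (x = 2 - 10*(-10 - 3)*3752 = 2 - 10*(-13)*3752 = 2 + 130*3752 = 2 + 487760 = 487762)
o(b) = b**2
o(k(N(-5), -21)) + x = (-10)**2 + 487762 = 100 + 487762 = 487862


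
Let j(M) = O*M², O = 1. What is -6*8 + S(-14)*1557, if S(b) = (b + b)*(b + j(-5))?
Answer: -479604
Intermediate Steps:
j(M) = M² (j(M) = 1*M² = M²)
S(b) = 2*b*(25 + b) (S(b) = (b + b)*(b + (-5)²) = (2*b)*(b + 25) = (2*b)*(25 + b) = 2*b*(25 + b))
-6*8 + S(-14)*1557 = -6*8 + (2*(-14)*(25 - 14))*1557 = -48 + (2*(-14)*11)*1557 = -48 - 308*1557 = -48 - 479556 = -479604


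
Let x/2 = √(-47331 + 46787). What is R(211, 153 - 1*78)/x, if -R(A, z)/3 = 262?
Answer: 393*I*√34/136 ≈ 16.85*I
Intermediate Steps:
R(A, z) = -786 (R(A, z) = -3*262 = -786)
x = 8*I*√34 (x = 2*√(-47331 + 46787) = 2*√(-544) = 2*(4*I*√34) = 8*I*√34 ≈ 46.648*I)
R(211, 153 - 1*78)/x = -786*(-I*√34/272) = -(-393)*I*√34/136 = 393*I*√34/136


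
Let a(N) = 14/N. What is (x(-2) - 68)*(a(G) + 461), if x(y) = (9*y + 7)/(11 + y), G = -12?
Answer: -1718857/54 ≈ -31831.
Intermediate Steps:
x(y) = (7 + 9*y)/(11 + y)
(x(-2) - 68)*(a(G) + 461) = ((7 + 9*(-2))/(11 - 2) - 68)*(14/(-12) + 461) = ((7 - 18)/9 - 68)*(14*(-1/12) + 461) = ((1/9)*(-11) - 68)*(-7/6 + 461) = (-11/9 - 68)*(2759/6) = -623/9*2759/6 = -1718857/54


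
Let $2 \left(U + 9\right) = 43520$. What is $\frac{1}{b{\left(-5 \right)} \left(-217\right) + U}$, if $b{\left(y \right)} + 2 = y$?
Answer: $\frac{1}{23270} \approx 4.2974 \cdot 10^{-5}$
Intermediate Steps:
$U = 21751$ ($U = -9 + \frac{1}{2} \cdot 43520 = -9 + 21760 = 21751$)
$b{\left(y \right)} = -2 + y$
$\frac{1}{b{\left(-5 \right)} \left(-217\right) + U} = \frac{1}{\left(-2 - 5\right) \left(-217\right) + 21751} = \frac{1}{\left(-7\right) \left(-217\right) + 21751} = \frac{1}{1519 + 21751} = \frac{1}{23270}$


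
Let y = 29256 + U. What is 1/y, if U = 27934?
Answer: 1/57190 ≈ 1.7486e-5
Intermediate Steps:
y = 57190 (y = 29256 + 27934 = 57190)
1/y = 1/57190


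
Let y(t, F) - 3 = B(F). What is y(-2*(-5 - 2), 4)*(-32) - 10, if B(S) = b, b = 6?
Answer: -298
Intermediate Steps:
B(S) = 6
y(t, F) = 9 (y(t, F) = 3 + 6 = 9)
y(-2*(-5 - 2), 4)*(-32) - 10 = 9*(-32) - 10 = -288 - 10 = -298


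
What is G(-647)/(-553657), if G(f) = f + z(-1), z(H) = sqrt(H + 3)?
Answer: 647/553657 - sqrt(2)/553657 ≈ 0.0011660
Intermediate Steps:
z(H) = sqrt(3 + H)
G(f) = f + sqrt(2) (G(f) = f + sqrt(3 - 1) = f + sqrt(2))
G(-647)/(-553657) = (-647 + sqrt(2))/(-553657) = (-647 + sqrt(2))*(-1/553657) = 647/553657 - sqrt(2)/553657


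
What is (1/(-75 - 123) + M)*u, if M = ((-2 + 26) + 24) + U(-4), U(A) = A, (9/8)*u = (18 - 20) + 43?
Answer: 1428604/891 ≈ 1603.4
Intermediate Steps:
u = 328/9 (u = 8*((18 - 20) + 43)/9 = 8*(-2 + 43)/9 = (8/9)*41 = 328/9 ≈ 36.444)
M = 44 (M = ((-2 + 26) + 24) - 4 = (24 + 24) - 4 = 48 - 4 = 44)
(1/(-75 - 123) + M)*u = (1/(-75 - 123) + 44)*(328/9) = (1/(-198) + 44)*(328/9) = (-1/198 + 44)*(328/9) = (8711/198)*(328/9) = 1428604/891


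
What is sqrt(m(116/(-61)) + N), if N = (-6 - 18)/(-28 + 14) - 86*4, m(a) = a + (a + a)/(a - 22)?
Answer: 2*I*sqrt(11431872445)/11529 ≈ 18.548*I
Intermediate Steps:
m(a) = a + 2*a/(-22 + a) (m(a) = a + (2*a)/(-22 + a) = a + 2*a/(-22 + a))
N = -2396/7 (N = -24/(-14) - 344 = -24*(-1/14) - 344 = 12/7 - 344 = -2396/7 ≈ -342.29)
sqrt(m(116/(-61)) + N) = sqrt((116/(-61))*(-20 + 116/(-61))/(-22 + 116/(-61)) - 2396/7) = sqrt((116*(-1/61))*(-20 + 116*(-1/61))/(-22 + 116*(-1/61)) - 2396/7) = sqrt(-116*(-20 - 116/61)/(61*(-22 - 116/61)) - 2396/7) = sqrt(-116/61*(-1336/61)/(-1458/61) - 2396/7) = sqrt(-116/61*(-61/1458)*(-1336/61) - 2396/7) = sqrt(-77488/44469 - 2396/7) = sqrt(-107090140/311283) = 2*I*sqrt(11431872445)/11529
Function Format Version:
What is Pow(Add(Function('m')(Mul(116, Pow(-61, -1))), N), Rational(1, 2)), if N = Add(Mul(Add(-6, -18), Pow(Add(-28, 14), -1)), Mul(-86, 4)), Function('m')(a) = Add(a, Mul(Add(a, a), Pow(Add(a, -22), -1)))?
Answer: Mul(Rational(2, 11529), I, Pow(11431872445, Rational(1, 2))) ≈ Mul(18.548, I)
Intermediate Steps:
Function('m')(a) = Add(a, Mul(2, a, Pow(Add(-22, a), -1))) (Function('m')(a) = Add(a, Mul(Mul(2, a), Pow(Add(-22, a), -1))) = Add(a, Mul(2, a, Pow(Add(-22, a), -1))))
N = Rational(-2396, 7) (N = Add(Mul(-24, Pow(-14, -1)), -344) = Add(Mul(-24, Rational(-1, 14)), -344) = Add(Rational(12, 7), -344) = Rational(-2396, 7) ≈ -342.29)
Pow(Add(Function('m')(Mul(116, Pow(-61, -1))), N), Rational(1, 2)) = Pow(Add(Mul(Mul(116, Pow(-61, -1)), Pow(Add(-22, Mul(116, Pow(-61, -1))), -1), Add(-20, Mul(116, Pow(-61, -1)))), Rational(-2396, 7)), Rational(1, 2)) = Pow(Add(Mul(Mul(116, Rational(-1, 61)), Pow(Add(-22, Mul(116, Rational(-1, 61))), -1), Add(-20, Mul(116, Rational(-1, 61)))), Rational(-2396, 7)), Rational(1, 2)) = Pow(Add(Mul(Rational(-116, 61), Pow(Add(-22, Rational(-116, 61)), -1), Add(-20, Rational(-116, 61))), Rational(-2396, 7)), Rational(1, 2)) = Pow(Add(Mul(Rational(-116, 61), Pow(Rational(-1458, 61), -1), Rational(-1336, 61)), Rational(-2396, 7)), Rational(1, 2)) = Pow(Add(Mul(Rational(-116, 61), Rational(-61, 1458), Rational(-1336, 61)), Rational(-2396, 7)), Rational(1, 2)) = Pow(Add(Rational(-77488, 44469), Rational(-2396, 7)), Rational(1, 2)) = Pow(Rational(-107090140, 311283), Rational(1, 2)) = Mul(Rational(2, 11529), I, Pow(11431872445, Rational(1, 2)))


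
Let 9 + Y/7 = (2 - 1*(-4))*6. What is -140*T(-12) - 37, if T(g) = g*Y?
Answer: 317483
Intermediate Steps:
Y = 189 (Y = -63 + 7*((2 - 1*(-4))*6) = -63 + 7*((2 + 4)*6) = -63 + 7*(6*6) = -63 + 7*36 = -63 + 252 = 189)
T(g) = 189*g (T(g) = g*189 = 189*g)
-140*T(-12) - 37 = -26460*(-12) - 37 = -140*(-2268) - 37 = 317520 - 37 = 317483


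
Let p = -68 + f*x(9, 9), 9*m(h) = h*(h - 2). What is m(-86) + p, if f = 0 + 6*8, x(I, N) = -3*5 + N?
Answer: 4364/9 ≈ 484.89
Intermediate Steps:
m(h) = h*(-2 + h)/9 (m(h) = (h*(h - 2))/9 = (h*(-2 + h))/9 = h*(-2 + h)/9)
x(I, N) = -15 + N
f = 48 (f = 0 + 48 = 48)
p = -356 (p = -68 + 48*(-15 + 9) = -68 + 48*(-6) = -68 - 288 = -356)
m(-86) + p = (⅑)*(-86)*(-2 - 86) - 356 = (⅑)*(-86)*(-88) - 356 = 7568/9 - 356 = 4364/9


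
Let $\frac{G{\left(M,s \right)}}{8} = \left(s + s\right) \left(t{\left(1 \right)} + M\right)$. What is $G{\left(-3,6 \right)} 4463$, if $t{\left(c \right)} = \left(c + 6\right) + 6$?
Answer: $4284480$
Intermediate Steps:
$t{\left(c \right)} = 12 + c$ ($t{\left(c \right)} = \left(6 + c\right) + 6 = 12 + c$)
$G{\left(M,s \right)} = 16 s \left(13 + M\right)$ ($G{\left(M,s \right)} = 8 \left(s + s\right) \left(\left(12 + 1\right) + M\right) = 8 \cdot 2 s \left(13 + M\right) = 16 s \left(13 + M\right)$)
$G{\left(-3,6 \right)} 4463 = 16 \cdot 6 \left(13 - 3\right) 4463 = 16 \cdot 6 \cdot 10 \cdot 4463 = 960 \cdot 4463 = 4284480$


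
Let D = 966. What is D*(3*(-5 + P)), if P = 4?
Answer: -2898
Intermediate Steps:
D*(3*(-5 + P)) = 966*(3*(-5 + 4)) = 966*(3*(-1)) = 966*(-3) = -2898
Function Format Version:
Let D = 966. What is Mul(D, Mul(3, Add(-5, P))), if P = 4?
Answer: -2898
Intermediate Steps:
Mul(D, Mul(3, Add(-5, P))) = Mul(966, Mul(3, Add(-5, 4))) = Mul(966, Mul(3, -1)) = Mul(966, -3) = -2898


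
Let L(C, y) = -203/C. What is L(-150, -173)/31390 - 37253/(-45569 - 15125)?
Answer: 87709035691/142888849500 ≈ 0.61383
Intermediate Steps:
L(-150, -173)/31390 - 37253/(-45569 - 15125) = -203/(-150)/31390 - 37253/(-45569 - 15125) = -203*(-1/150)*(1/31390) - 37253/(-60694) = (203/150)*(1/31390) - 37253/(1/(-1/60694)) = 203/4708500 - 37253/(-60694) = 203/4708500 - 37253*(-1/60694) = 203/4708500 + 37253/60694 = 87709035691/142888849500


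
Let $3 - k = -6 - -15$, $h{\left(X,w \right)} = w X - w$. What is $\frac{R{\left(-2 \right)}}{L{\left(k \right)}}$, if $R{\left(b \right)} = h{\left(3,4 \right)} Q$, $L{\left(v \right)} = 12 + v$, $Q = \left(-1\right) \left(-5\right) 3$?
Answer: $20$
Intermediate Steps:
$h{\left(X,w \right)} = - w + X w$ ($h{\left(X,w \right)} = X w - w = - w + X w$)
$Q = 15$ ($Q = 5 \cdot 3 = 15$)
$k = -6$ ($k = 3 - \left(-6 - -15\right) = 3 - \left(-6 + 15\right) = 3 - 9 = -6$)
$R{\left(b \right)} = 120$ ($R{\left(b \right)} = 4 \left(-1 + 3\right) 15 = 4 \cdot 2 \cdot 15 = 8 \cdot 15 = 120$)
$\frac{R{\left(-2 \right)}}{L{\left(k \right)}} = \frac{120}{12 - 6} = \frac{120}{6} = 120 \cdot \frac{1}{6} = 20$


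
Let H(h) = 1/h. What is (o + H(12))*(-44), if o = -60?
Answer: 7909/3 ≈ 2636.3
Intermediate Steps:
(o + H(12))*(-44) = (-60 + 1/12)*(-44) = -719/12*(-44) = 7909/3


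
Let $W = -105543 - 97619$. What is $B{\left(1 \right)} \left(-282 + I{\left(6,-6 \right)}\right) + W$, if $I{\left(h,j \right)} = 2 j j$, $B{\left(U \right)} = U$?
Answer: $-203372$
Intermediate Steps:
$I{\left(h,j \right)} = 2 j^{2}$
$W = -203162$
$B{\left(1 \right)} \left(-282 + I{\left(6,-6 \right)}\right) + W = 1 \left(-282 + 2 \left(-6\right)^{2}\right) - 203162 = 1 \left(-282 + 2 \cdot 36\right) - 203162 = 1 \left(-282 + 72\right) - 203162 = 1 \left(-210\right) - 203162 = -210 - 203162 = -203372$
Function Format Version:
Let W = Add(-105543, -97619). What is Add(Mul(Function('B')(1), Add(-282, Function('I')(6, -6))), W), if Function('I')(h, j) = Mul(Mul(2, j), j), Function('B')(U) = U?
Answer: -203372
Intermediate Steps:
Function('I')(h, j) = Mul(2, Pow(j, 2))
W = -203162
Add(Mul(Function('B')(1), Add(-282, Function('I')(6, -6))), W) = Add(Mul(1, Add(-282, Mul(2, Pow(-6, 2)))), -203162) = Add(Mul(1, Add(-282, Mul(2, 36))), -203162) = Add(Mul(1, Add(-282, 72)), -203162) = Add(Mul(1, -210), -203162) = Add(-210, -203162) = -203372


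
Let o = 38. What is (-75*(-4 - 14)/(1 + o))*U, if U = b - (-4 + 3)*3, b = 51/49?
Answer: 89100/637 ≈ 139.87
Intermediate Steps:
b = 51/49 (b = 51*(1/49) = 51/49 ≈ 1.0408)
U = 198/49 (U = 51/49 - (-4 + 3)*3 = 51/49 - (-1)*3 = 51/49 - 1*(-3) = 51/49 + 3 = 198/49 ≈ 4.0408)
(-75*(-4 - 14)/(1 + o))*U = -75*(-4 - 14)/(1 + 38)*(198/49) = -(-1350)/39*(198/49) = -75*(-6/13)*(198/49) = (450/13)*(198/49) = 89100/637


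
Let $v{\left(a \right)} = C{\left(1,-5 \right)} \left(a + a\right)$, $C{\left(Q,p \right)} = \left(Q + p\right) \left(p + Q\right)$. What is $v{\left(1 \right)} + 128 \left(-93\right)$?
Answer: $-11872$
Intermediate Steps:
$C{\left(Q,p \right)} = \left(Q + p\right)^{2}$ ($C{\left(Q,p \right)} = \left(Q + p\right) \left(Q + p\right) = \left(Q + p\right)^{2}$)
$v{\left(a \right)} = 32 a$ ($v{\left(a \right)} = \left(1 - 5\right)^{2} \left(a + a\right) = \left(-4\right)^{2} \cdot 2 a = 16 \cdot 2 a = 32 a$)
$v{\left(1 \right)} + 128 \left(-93\right) = 32 \cdot 1 + 128 \left(-93\right) = 32 - 11904 = -11872$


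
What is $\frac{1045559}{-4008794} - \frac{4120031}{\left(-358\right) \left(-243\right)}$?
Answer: $- \frac{4151828228065}{87185256309} \approx -47.621$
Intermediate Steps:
$\frac{1045559}{-4008794} - \frac{4120031}{\left(-358\right) \left(-243\right)} = 1045559 \left(- \frac{1}{4008794}\right) - \frac{4120031}{86994} = - \frac{1045559}{4008794} - \frac{4120031}{86994} = - \frac{4151828228065}{87185256309}$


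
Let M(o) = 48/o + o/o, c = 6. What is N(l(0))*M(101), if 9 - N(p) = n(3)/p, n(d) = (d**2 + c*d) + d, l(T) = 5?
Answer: 447/101 ≈ 4.4257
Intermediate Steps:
n(d) = d**2 + 7*d (n(d) = (d**2 + 6*d) + d = d**2 + 7*d)
N(p) = 9 - 30/p (N(p) = 9 - 3*(7 + 3)/p = 9 - 3*10/p = 9 - 30/p)
M(o) = 1 + 48/o (M(o) = 48/o + 1 = 1 + 48/o)
N(l(0))*M(101) = (9 - 30/5)*((48 + 101)/101) = (9 - 30*1/5)*((1/101)*149) = (9 - 6)*(149/101) = 3*(149/101) = 447/101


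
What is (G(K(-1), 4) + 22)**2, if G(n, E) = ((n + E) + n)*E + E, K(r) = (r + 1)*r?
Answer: 1764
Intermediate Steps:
K(r) = r*(1 + r) (K(r) = (1 + r)*r = r*(1 + r))
G(n, E) = E + E*(E + 2*n) (G(n, E) = ((E + n) + n)*E + E = (E + 2*n)*E + E = E*(E + 2*n) + E = E + E*(E + 2*n))
(G(K(-1), 4) + 22)**2 = (4*(1 + 4 + 2*(-(1 - 1))) + 22)**2 = (4*(1 + 4 + 2*(-1*0)) + 22)**2 = (4*(1 + 4 + 2*0) + 22)**2 = (4*(1 + 4 + 0) + 22)**2 = (4*5 + 22)**2 = (20 + 22)**2 = 42**2 = 1764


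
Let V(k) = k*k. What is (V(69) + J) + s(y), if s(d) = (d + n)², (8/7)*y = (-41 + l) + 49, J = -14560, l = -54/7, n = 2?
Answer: -156703/16 ≈ -9793.9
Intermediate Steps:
l = -54/7 (l = -54*⅐ = -54/7 ≈ -7.7143)
y = ¼ (y = 7*((-41 - 54/7) + 49)/8 = 7*(-341/7 + 49)/8 = (7/8)*(2/7) = ¼ ≈ 0.25000)
V(k) = k²
s(d) = (2 + d)² (s(d) = (d + 2)² = (2 + d)²)
(V(69) + J) + s(y) = (69² - 14560) + (2 + ¼)² = (4761 - 14560) + (9/4)² = -9799 + 81/16 = -156703/16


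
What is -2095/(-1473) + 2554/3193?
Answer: 10451377/4703289 ≈ 2.2221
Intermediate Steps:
-2095/(-1473) + 2554/3193 = -2095*(-1/1473) + 2554*(1/3193) = 2095/1473 + 2554/3193 = 10451377/4703289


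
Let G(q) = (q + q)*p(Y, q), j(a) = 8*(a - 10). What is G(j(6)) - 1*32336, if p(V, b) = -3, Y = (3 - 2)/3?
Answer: -32144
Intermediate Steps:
Y = 1/3 (Y = 1*(1/3) = 1/3 ≈ 0.33333)
j(a) = -80 + 8*a (j(a) = 8*(-10 + a) = -80 + 8*a)
G(q) = -6*q (G(q) = (q + q)*(-3) = (2*q)*(-3) = -6*q)
G(j(6)) - 1*32336 = -6*(-80 + 8*6) - 1*32336 = -6*(-80 + 48) - 32336 = -6*(-32) - 32336 = 192 - 32336 = -32144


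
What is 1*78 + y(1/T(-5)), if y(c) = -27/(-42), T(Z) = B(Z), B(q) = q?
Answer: 1101/14 ≈ 78.643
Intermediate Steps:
T(Z) = Z
y(c) = 9/14 (y(c) = -27*(-1/42) = 9/14)
1*78 + y(1/T(-5)) = 1*78 + 9/14 = 78 + 9/14 = 1101/14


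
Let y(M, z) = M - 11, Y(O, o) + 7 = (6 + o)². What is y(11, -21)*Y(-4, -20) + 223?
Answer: 223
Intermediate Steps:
Y(O, o) = -7 + (6 + o)²
y(M, z) = -11 + M
y(11, -21)*Y(-4, -20) + 223 = (-11 + 11)*(-7 + (6 - 20)²) + 223 = 0*(-7 + (-14)²) + 223 = 0*(-7 + 196) + 223 = 0*189 + 223 = 0 + 223 = 223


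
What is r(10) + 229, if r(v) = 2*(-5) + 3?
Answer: 222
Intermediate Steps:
r(v) = -7 (r(v) = -10 + 3 = -7)
r(10) + 229 = -7 + 229 = 222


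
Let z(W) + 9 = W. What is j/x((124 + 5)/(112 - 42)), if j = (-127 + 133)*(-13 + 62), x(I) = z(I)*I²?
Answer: -33614000/2779047 ≈ -12.096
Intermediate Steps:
z(W) = -9 + W
x(I) = I²*(-9 + I) (x(I) = (-9 + I)*I² = I²*(-9 + I))
j = 294 (j = 6*49 = 294)
j/x((124 + 5)/(112 - 42)) = 294/((((124 + 5)/(112 - 42))²*(-9 + (124 + 5)/(112 - 42)))) = 294/(((129/70)²*(-9 + 129/70))) = 294/(((16641/4900)*(-501/70))) = 294/(-8337141/343000) = 294*(-343000/8337141) = -33614000/2779047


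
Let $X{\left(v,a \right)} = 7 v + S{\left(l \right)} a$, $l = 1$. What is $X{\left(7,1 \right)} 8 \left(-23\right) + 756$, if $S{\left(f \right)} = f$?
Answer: $-8444$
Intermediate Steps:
$X{\left(v,a \right)} = a + 7 v$ ($X{\left(v,a \right)} = 7 v + 1 a = 7 v + a = a + 7 v$)
$X{\left(7,1 \right)} 8 \left(-23\right) + 756 = \left(1 + 7 \cdot 7\right) 8 \left(-23\right) + 756 = \left(1 + 49\right) 8 \left(-23\right) + 756 = 50 \cdot 8 \left(-23\right) + 756 = 400 \left(-23\right) + 756 = -9200 + 756 = -8444$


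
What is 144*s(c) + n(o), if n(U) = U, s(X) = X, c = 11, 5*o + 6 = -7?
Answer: 7907/5 ≈ 1581.4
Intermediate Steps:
o = -13/5 (o = -6/5 + (1/5)*(-7) = -6/5 - 7/5 = -13/5 ≈ -2.6000)
144*s(c) + n(o) = 144*11 - 13/5 = 1584 - 13/5 = 7907/5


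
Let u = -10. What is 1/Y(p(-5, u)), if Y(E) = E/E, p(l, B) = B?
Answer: 1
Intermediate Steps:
Y(E) = 1
1/Y(p(-5, u)) = 1/1 = 1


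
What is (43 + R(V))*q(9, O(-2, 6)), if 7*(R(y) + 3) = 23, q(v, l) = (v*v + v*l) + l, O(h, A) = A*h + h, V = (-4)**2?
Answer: -17877/7 ≈ -2553.9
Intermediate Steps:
V = 16
O(h, A) = h + A*h
q(v, l) = l + v**2 + l*v (q(v, l) = (v**2 + l*v) + l = l + v**2 + l*v)
R(y) = 2/7 (R(y) = -3 + (1/7)*23 = -3 + 23/7 = 2/7)
(43 + R(V))*q(9, O(-2, 6)) = (43 + 2/7)*(-2*(1 + 6) + 9**2 - 2*(1 + 6)*9) = 303*(-2*7 + 81 - 2*7*9)/7 = 303*(-14 + 81 - 14*9)/7 = 303*(-14 + 81 - 126)/7 = (303/7)*(-59) = -17877/7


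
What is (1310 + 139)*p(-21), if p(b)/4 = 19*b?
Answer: -2312604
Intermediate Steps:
p(b) = 76*b (p(b) = 4*(19*b) = 76*b)
(1310 + 139)*p(-21) = (1310 + 139)*(76*(-21)) = 1449*(-1596) = -2312604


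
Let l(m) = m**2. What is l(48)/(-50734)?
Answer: -1152/25367 ≈ -0.045413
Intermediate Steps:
l(48)/(-50734) = 48**2/(-50734) = 2304*(-1/50734) = -1152/25367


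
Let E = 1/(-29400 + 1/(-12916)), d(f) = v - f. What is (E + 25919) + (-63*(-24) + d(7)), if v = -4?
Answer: 10412207582504/379730401 ≈ 27420.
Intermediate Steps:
d(f) = -4 - f
E = -12916/379730401 (E = 1/(-29400 - 1/12916) = 1/(-379730401/12916) = -12916/379730401 ≈ -3.4014e-5)
(E + 25919) + (-63*(-24) + d(7)) = (-12916/379730401 + 25919) + (-63*(-24) + (-4 - 1*7)) = 9842232250603/379730401 + (1512 + (-4 - 7)) = 9842232250603/379730401 + (1512 - 11) = 9842232250603/379730401 + 1501 = 10412207582504/379730401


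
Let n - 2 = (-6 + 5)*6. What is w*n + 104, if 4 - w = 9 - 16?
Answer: 60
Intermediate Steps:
n = -4 (n = 2 + (-6 + 5)*6 = 2 - 1*6 = 2 - 6 = -4)
w = 11 (w = 4 - (9 - 16) = 4 - 1*(-7) = 4 + 7 = 11)
w*n + 104 = 11*(-4) + 104 = -44 + 104 = 60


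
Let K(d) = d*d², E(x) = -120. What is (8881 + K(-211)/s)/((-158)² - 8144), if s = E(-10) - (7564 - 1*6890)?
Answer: 3289089/2671016 ≈ 1.2314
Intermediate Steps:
s = -794 (s = -120 - (7564 - 1*6890) = -120 - (7564 - 6890) = -120 - 1*674 = -120 - 674 = -794)
K(d) = d³
(8881 + K(-211)/s)/((-158)² - 8144) = (8881 + (-211)³/(-794))/((-158)² - 8144) = (8881 - 9393931*(-1/794))/(24964 - 8144) = (8881 + 9393931/794)/16820 = (16445445/794)*(1/16820) = 3289089/2671016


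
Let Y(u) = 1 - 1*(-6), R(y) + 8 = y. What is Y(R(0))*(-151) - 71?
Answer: -1128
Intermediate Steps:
R(y) = -8 + y
Y(u) = 7 (Y(u) = 1 + 6 = 7)
Y(R(0))*(-151) - 71 = 7*(-151) - 71 = -1057 - 71 = -1128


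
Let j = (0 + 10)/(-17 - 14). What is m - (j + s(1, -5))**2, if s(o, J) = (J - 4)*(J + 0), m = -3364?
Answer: -5151029/961 ≈ -5360.1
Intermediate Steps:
s(o, J) = J*(-4 + J) (s(o, J) = (-4 + J)*J = J*(-4 + J))
j = -10/31 (j = 10/(-31) = 10*(-1/31) = -10/31 ≈ -0.32258)
m - (j + s(1, -5))**2 = -3364 - (-10/31 - 5*(-4 - 5))**2 = -3364 - (-10/31 - 5*(-9))**2 = -3364 - (-10/31 + 45)**2 = -3364 - (1385/31)**2 = -3364 - 1*1918225/961 = -3364 - 1918225/961 = -5151029/961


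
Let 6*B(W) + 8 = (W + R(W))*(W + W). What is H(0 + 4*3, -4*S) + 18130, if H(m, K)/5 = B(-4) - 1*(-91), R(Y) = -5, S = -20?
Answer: 55915/3 ≈ 18638.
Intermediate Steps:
B(W) = -4/3 + W*(-5 + W)/3 (B(W) = -4/3 + ((W - 5)*(W + W))/6 = -4/3 + ((-5 + W)*(2*W))/6 = -4/3 + (2*W*(-5 + W))/6 = -4/3 + W*(-5 + W)/3)
H(m, K) = 1525/3 (H(m, K) = 5*((-4/3 - 5/3*(-4) + (⅓)*(-4)²) - 1*(-91)) = 5*((-4/3 + 20/3 + (⅓)*16) + 91) = 5*((-4/3 + 20/3 + 16/3) + 91) = 5*(32/3 + 91) = 5*(305/3) = 1525/3)
H(0 + 4*3, -4*S) + 18130 = 1525/3 + 18130 = 55915/3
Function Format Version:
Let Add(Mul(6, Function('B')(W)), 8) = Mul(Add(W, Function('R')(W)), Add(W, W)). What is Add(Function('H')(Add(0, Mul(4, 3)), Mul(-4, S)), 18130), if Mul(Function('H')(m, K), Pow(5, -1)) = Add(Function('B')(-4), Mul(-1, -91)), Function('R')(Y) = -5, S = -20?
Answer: Rational(55915, 3) ≈ 18638.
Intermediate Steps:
Function('B')(W) = Add(Rational(-4, 3), Mul(Rational(1, 3), W, Add(-5, W))) (Function('B')(W) = Add(Rational(-4, 3), Mul(Rational(1, 6), Mul(Add(W, -5), Add(W, W)))) = Add(Rational(-4, 3), Mul(Rational(1, 6), Mul(Add(-5, W), Mul(2, W)))) = Add(Rational(-4, 3), Mul(Rational(1, 6), Mul(2, W, Add(-5, W)))) = Add(Rational(-4, 3), Mul(Rational(1, 3), W, Add(-5, W))))
Function('H')(m, K) = Rational(1525, 3) (Function('H')(m, K) = Mul(5, Add(Add(Rational(-4, 3), Mul(Rational(-5, 3), -4), Mul(Rational(1, 3), Pow(-4, 2))), Mul(-1, -91))) = Mul(5, Add(Add(Rational(-4, 3), Rational(20, 3), Mul(Rational(1, 3), 16)), 91)) = Mul(5, Add(Add(Rational(-4, 3), Rational(20, 3), Rational(16, 3)), 91)) = Mul(5, Add(Rational(32, 3), 91)) = Mul(5, Rational(305, 3)) = Rational(1525, 3))
Add(Function('H')(Add(0, Mul(4, 3)), Mul(-4, S)), 18130) = Add(Rational(1525, 3), 18130) = Rational(55915, 3)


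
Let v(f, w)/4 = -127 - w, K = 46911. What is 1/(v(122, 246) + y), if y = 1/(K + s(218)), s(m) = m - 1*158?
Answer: -46971/70080731 ≈ -0.00067024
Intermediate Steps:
v(f, w) = -508 - 4*w (v(f, w) = 4*(-127 - w) = -508 - 4*w)
s(m) = -158 + m (s(m) = m - 158 = -158 + m)
y = 1/46971 (y = 1/(46911 + (-158 + 218)) = 1/(46911 + 60) = 1/46971 ≈ 2.1290e-5)
1/(v(122, 246) + y) = 1/((-508 - 4*246) + 1/46971) = 1/((-508 - 984) + 1/46971) = 1/(-1492 + 1/46971) = 1/(-70080731/46971) = -46971/70080731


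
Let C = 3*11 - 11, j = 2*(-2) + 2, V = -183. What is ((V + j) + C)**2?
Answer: 26569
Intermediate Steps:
j = -2 (j = -4 + 2 = -2)
C = 22 (C = 33 - 11 = 22)
((V + j) + C)**2 = ((-183 - 2) + 22)**2 = (-185 + 22)**2 = (-163)**2 = 26569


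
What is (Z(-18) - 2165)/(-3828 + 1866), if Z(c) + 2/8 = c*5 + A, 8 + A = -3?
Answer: 9065/7848 ≈ 1.1551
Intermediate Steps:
A = -11 (A = -8 - 3 = -11)
Z(c) = -45/4 + 5*c (Z(c) = -1/4 + (c*5 - 11) = -1/4 + (5*c - 11) = -1/4 + (-11 + 5*c) = -45/4 + 5*c)
(Z(-18) - 2165)/(-3828 + 1866) = ((-45/4 + 5*(-18)) - 2165)/(-3828 + 1866) = ((-45/4 - 90) - 2165)/(-1962) = (-405/4 - 2165)*(-1/1962) = -9065/4*(-1/1962) = 9065/7848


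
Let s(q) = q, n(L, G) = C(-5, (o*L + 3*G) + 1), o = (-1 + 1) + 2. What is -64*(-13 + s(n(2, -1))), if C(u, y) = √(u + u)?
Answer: 832 - 64*I*√10 ≈ 832.0 - 202.39*I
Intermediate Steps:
o = 2 (o = 0 + 2 = 2)
C(u, y) = √2*√u (C(u, y) = √(2*u) = √2*√u)
n(L, G) = I*√10 (n(L, G) = √2*√(-5) = √2*(I*√5) = I*√10)
-64*(-13 + s(n(2, -1))) = -64*(-13 + I*√10) = 832 - 64*I*√10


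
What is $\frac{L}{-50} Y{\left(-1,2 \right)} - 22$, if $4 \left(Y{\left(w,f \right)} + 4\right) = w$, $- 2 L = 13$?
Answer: $- \frac{9021}{400} \approx -22.552$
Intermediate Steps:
$L = - \frac{13}{2}$ ($L = \left(- \frac{1}{2}\right) 13 = - \frac{13}{2} \approx -6.5$)
$Y{\left(w,f \right)} = -4 + \frac{w}{4}$
$\frac{L}{-50} Y{\left(-1,2 \right)} - 22 = - \frac{13}{2 \left(-50\right)} \left(-4 + \frac{1}{4} \left(-1\right)\right) - 22 = \left(- \frac{13}{2}\right) \left(- \frac{1}{50}\right) \left(-4 - \frac{1}{4}\right) - 22 = \frac{13}{100} \left(- \frac{17}{4}\right) - 22 = - \frac{221}{400} - 22 = - \frac{9021}{400}$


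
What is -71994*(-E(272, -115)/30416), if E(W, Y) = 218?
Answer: 3923673/7604 ≈ 516.00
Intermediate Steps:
-71994*(-E(272, -115)/30416) = -71994/((-30416/218)) = -71994/((-30416*1/218)) = -71994/(-15208/109) = -71994*(-109/15208) = 3923673/7604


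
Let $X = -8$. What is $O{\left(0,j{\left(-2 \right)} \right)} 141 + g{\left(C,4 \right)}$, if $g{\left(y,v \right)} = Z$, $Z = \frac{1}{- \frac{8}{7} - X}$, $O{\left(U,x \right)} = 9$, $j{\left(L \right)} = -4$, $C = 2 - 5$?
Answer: $\frac{60919}{48} \approx 1269.1$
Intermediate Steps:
$C = -3$
$Z = \frac{7}{48}$ ($Z = \frac{1}{- \frac{8}{7} - -8} = \frac{1}{\left(-8\right) \frac{1}{7} + 8} = \frac{1}{- \frac{8}{7} + 8} = \frac{1}{\frac{48}{7}} = \frac{7}{48} \approx 0.14583$)
$g{\left(y,v \right)} = \frac{7}{48}$
$O{\left(0,j{\left(-2 \right)} \right)} 141 + g{\left(C,4 \right)} = 9 \cdot 141 + \frac{7}{48} = 1269 + \frac{7}{48} = \frac{60919}{48}$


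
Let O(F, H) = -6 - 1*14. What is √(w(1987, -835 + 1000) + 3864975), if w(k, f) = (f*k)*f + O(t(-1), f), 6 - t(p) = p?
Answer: √57961030 ≈ 7613.2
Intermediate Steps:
t(p) = 6 - p
O(F, H) = -20 (O(F, H) = -6 - 14 = -20)
w(k, f) = -20 + k*f² (w(k, f) = (f*k)*f - 20 = k*f² - 20 = -20 + k*f²)
√(w(1987, -835 + 1000) + 3864975) = √((-20 + 1987*(-835 + 1000)²) + 3864975) = √((-20 + 1987*165²) + 3864975) = √((-20 + 1987*27225) + 3864975) = √((-20 + 54096075) + 3864975) = √(54096055 + 3864975) = √57961030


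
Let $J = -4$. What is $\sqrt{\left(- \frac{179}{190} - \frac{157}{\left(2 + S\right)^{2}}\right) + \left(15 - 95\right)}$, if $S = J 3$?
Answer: $\frac{i \sqrt{2978687}}{190} \approx 9.0836 i$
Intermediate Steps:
$S = -12$ ($S = \left(-4\right) 3 = -12$)
$\sqrt{\left(- \frac{179}{190} - \frac{157}{\left(2 + S\right)^{2}}\right) + \left(15 - 95\right)} = \sqrt{\left(- \frac{179}{190} - \frac{157}{\left(2 - 12\right)^{2}}\right) + \left(15 - 95\right)} = \sqrt{\left(\left(-179\right) \frac{1}{190} - \frac{157}{\left(-10\right)^{2}}\right) - 80} = \sqrt{\left(- \frac{179}{190} - \frac{157}{100}\right) - 80} = \sqrt{- \frac{4773}{1900} - 80} = \sqrt{- \frac{156773}{1900}} = \frac{i \sqrt{2978687}}{190}$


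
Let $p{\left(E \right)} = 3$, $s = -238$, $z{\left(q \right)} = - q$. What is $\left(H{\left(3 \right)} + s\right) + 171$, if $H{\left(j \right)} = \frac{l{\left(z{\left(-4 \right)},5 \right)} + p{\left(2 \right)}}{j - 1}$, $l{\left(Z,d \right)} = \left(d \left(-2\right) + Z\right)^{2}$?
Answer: $- \frac{95}{2} \approx -47.5$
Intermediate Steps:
$l{\left(Z,d \right)} = \left(Z - 2 d\right)^{2}$ ($l{\left(Z,d \right)} = \left(- 2 d + Z\right)^{2} = \left(Z - 2 d\right)^{2}$)
$H{\left(j \right)} = \frac{39}{-1 + j}$ ($H{\left(j \right)} = \frac{\left(\left(-1\right) \left(-4\right) - 10\right)^{2} + 3}{j - 1} = \frac{\left(4 - 10\right)^{2} + 3}{-1 + j} = \frac{\left(-6\right)^{2} + 3}{-1 + j} = \frac{36 + 3}{-1 + j} = \frac{39}{-1 + j}$)
$\left(H{\left(3 \right)} + s\right) + 171 = \left(\frac{39}{-1 + 3} - 238\right) + 171 = \left(\frac{39}{2} - 238\right) + 171 = - \frac{437}{2} + 171 = - \frac{95}{2}$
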